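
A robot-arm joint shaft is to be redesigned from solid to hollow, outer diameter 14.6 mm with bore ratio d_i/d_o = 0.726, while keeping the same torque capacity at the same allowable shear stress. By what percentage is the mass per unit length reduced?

41.2 %

Equal τ_max and T ⇒ the solid shaft needs d_s³ = d_o³(1−k⁴), so d_s = 14.6·(1−0.726⁴)^(1/3) = 13.10 mm.
Area ratio A_h/A_s = d_o²(1−k²)/d_s² = (1−k²)/(1−k⁴)^(2/3) = 0.5875.
Mass saving = 1 − 0.5875 = 41.2 %.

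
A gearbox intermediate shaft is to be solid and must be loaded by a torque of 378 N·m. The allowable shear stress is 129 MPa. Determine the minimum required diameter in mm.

24.6 mm

For a solid shaft τ_max = 16T/(πd³), so d = (16T/(π τ_allow))^(1/3) = (16·378.0/(π·1.29×10^8))^(1/3) = 0.02462 m.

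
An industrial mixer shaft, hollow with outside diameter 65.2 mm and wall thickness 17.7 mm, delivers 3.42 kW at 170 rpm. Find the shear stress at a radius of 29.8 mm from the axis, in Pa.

3.37e6 Pa

ω = 2π·170/60 = 17.80 rad/s, so T = P/ω = 3.42×10³ / 17.80 = 192.1 N·m.
J = π(d_o⁴ − d_i⁴)/32 = π(0.0652⁴ − 0.0298⁴)/32 = 1.697×10^-6 m⁴.
Shear stress varies linearly with radius: τ = T·r/J = 192.1 × 0.0298 / 1.697×10^-6 = 3.374×10^6 Pa.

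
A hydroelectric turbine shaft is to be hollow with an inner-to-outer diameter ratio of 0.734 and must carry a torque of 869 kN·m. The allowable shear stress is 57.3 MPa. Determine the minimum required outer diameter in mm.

477 mm

For a hollow shaft with d_i/d_o = 0.734: τ_max = 16T/(π d_o³ (1−k⁴)), so d_o = [16T/(π τ_allow (1−k⁴))]^(1/3) = [16·869000/(π·5.73×10^7·0.7097)]^(1/3) = 0.4774 m.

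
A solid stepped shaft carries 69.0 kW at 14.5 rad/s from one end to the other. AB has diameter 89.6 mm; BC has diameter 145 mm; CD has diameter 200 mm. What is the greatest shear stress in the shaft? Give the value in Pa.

3.37e7 Pa

ω = 14.5 rad/s, so T = P/ω = 69.0×10³ / 14.50 = 4759 N·m.
Under the same torque, τ_max = 16T/(πd³) is largest where d is smallest — segment AB (d = 89.6 mm).
τ_max = 16·4759/(π·(0.0896)³) = 3.369×10^7 Pa.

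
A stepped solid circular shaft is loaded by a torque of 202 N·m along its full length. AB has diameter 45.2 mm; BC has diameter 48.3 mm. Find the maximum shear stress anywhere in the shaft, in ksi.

Under the same torque, τ_max = 16T/(πd³) is largest where d is smallest — segment AB (d = 45.2 mm).
τ_max = 16·202.0/(π·(0.0452)³) = 1.114×10^7 Pa.

1.62 ksi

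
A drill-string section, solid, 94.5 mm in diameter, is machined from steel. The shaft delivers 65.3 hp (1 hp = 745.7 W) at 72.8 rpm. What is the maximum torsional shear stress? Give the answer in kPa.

38500 kPa

ω = 2π·72.8/60 = 7.624 rad/s, so T = P/ω = 65.3×745.7 / 7.624 = 6387 N·m.
J = πd⁴/32 = π(0.0945)⁴/32 = 7.829×10^-6 m⁴.
τ_max = T·r/J = 6387 × 0.0473 / 7.829×10^-6 = 3.855×10^7 Pa.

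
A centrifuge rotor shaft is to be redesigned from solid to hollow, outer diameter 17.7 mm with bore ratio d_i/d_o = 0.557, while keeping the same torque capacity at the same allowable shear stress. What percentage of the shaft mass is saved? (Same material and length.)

26.2 %

Equal τ_max and T ⇒ the solid shaft needs d_s³ = d_o³(1−k⁴), so d_s = 17.7·(1−0.557⁴)^(1/3) = 17.11 mm.
Area ratio A_h/A_s = d_o²(1−k²)/d_s² = (1−k²)/(1−k⁴)^(2/3) = 0.7379.
Mass saving = 1 − 0.7379 = 26.2 %.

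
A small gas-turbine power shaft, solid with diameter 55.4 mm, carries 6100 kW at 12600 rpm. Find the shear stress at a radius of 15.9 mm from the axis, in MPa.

79.5 MPa

ω = 2π·12600/60 = 1319 rad/s, so T = P/ω = 6100×10³ / 1319 = 4623 N·m.
J = πd⁴/32 = π(0.0554)⁴/32 = 9.248×10^-7 m⁴.
Shear stress varies linearly with radius: τ = T·r/J = 4623 × 0.0159 / 9.248×10^-7 = 7.949×10^7 Pa.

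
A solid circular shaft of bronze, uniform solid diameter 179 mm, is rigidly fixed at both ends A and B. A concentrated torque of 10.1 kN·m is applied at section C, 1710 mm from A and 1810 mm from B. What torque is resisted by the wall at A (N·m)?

With uniform GJ and both ends fixed, compatibility θ_AC = θ_CB gives T_A·a = T_B·b, together with T_A + T_B = T₀.
T_A = T₀·b/(a+b) = 10100·1810/3520 = 5193 N·m; T_B = 4907 N·m.

5190 N·m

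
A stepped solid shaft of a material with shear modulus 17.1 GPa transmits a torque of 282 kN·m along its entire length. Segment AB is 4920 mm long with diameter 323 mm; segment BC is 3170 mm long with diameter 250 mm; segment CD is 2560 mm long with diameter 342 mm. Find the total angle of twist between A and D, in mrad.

244 mrad

J_AB = π(0.323)⁴/32 = 1.07×10^-3 m⁴; J_BC = π(0.250)⁴/32 = 3.83×10^-4 m⁴; J_CD = π(0.342)⁴/32 = 1.34×10^-3 m⁴.
θ = (T/G)·Σ L_i/J_i = (282000/17.1×10⁹)·(4.92/1.07×10^-3 + 3.17/3.83×10^-4 + 2.56/1.34×10^-3) = 0.2437 rad.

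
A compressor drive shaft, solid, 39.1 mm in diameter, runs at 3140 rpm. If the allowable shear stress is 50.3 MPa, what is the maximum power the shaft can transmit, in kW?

J = πd⁴/32 = π(0.0391)⁴/32 = 2.295×10^-7 m⁴.
T_max = τ_allow·J/r = 5.03×10^7 × 2.295×10^-7 / 0.0196 = 590.4 N·m.
ω = 2π·3140/60 = 328.8 rad/s, so P_max = T_max·ω = 1.941×10^5 W.

194 kW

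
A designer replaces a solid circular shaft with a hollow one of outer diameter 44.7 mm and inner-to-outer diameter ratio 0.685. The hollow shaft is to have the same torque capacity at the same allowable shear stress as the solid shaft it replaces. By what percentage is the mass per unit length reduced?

37.4 %

Equal τ_max and T ⇒ the solid shaft needs d_s³ = d_o³(1−k⁴), so d_s = 44.7·(1−0.685⁴)^(1/3) = 41.14 mm.
Area ratio A_h/A_s = d_o²(1−k²)/d_s² = (1−k²)/(1−k⁴)^(2/3) = 0.6265.
Mass saving = 1 − 0.6265 = 37.4 %.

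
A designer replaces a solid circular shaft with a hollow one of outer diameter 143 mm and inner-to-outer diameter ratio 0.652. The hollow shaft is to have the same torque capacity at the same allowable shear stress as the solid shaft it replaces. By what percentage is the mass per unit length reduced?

Equal τ_max and T ⇒ the solid shaft needs d_s³ = d_o³(1−k⁴), so d_s = 143·(1−0.652⁴)^(1/3) = 133.8 mm.
Area ratio A_h/A_s = d_o²(1−k²)/d_s² = (1−k²)/(1−k⁴)^(2/3) = 0.6566.
Mass saving = 1 − 0.6566 = 34.3 %.

34.3 %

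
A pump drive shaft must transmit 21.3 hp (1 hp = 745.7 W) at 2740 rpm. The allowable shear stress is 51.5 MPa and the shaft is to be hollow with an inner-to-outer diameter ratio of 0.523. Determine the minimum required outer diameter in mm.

ω = 2π·2740/60 = 286.9 rad/s, so T = P/ω = 21.3×745.7 / 286.9 = 55.36 N·m.
For a hollow shaft with d_i/d_o = 0.523: τ_max = 16T/(π d_o³ (1−k⁴)), so d_o = [16T/(π τ_allow (1−k⁴))]^(1/3) = [16·55.36/(π·5.15×10^7·0.9252)]^(1/3) = 0.01809 m.

18.1 mm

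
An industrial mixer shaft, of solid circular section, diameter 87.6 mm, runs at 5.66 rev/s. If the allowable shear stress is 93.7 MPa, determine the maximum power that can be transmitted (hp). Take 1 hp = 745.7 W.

J = πd⁴/32 = π(0.0876)⁴/32 = 5.781×10^-6 m⁴.
T_max = τ_allow·J/r = 9.37×10^7 × 5.781×10^-6 / 0.0438 = 12370 N·m.
ω = 2π·5.66 = 35.56 rad/s, so P_max = T_max·ω = 4.398×10^5 W.

590 hp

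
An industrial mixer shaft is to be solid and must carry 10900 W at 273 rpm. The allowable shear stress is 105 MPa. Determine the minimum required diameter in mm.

26.4 mm

ω = 2π·273/60 = 28.59 rad/s, so T = P/ω = 10900 / 28.59 = 381.3 N·m.
For a solid shaft τ_max = 16T/(πd³), so d = (16T/(π τ_allow))^(1/3) = (16·381.3/(π·1.05×10^8))^(1/3) = 0.02644 m.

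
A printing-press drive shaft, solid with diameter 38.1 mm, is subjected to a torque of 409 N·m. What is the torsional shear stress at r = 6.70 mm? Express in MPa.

J = πd⁴/32 = π(0.0381)⁴/32 = 2.069×10^-7 m⁴.
Shear stress varies linearly with radius: τ = T·r/J = 409.0 × 0.00670 / 2.069×10^-7 = 1.325×10^7 Pa.

13.2 MPa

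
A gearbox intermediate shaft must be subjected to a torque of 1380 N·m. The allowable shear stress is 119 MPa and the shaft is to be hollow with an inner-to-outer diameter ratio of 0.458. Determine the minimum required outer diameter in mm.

For a hollow shaft with d_i/d_o = 0.458: τ_max = 16T/(π d_o³ (1−k⁴)), so d_o = [16T/(π τ_allow (1−k⁴))]^(1/3) = [16·1380/(π·1.19×10^8·0.9560)]^(1/3) = 0.03953 m.

39.5 mm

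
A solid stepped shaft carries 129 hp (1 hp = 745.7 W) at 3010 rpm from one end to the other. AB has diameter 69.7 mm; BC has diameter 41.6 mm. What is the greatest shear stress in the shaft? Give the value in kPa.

21600 kPa

ω = 2π·3010/60 = 315.2 rad/s, so T = P/ω = 129×745.7 / 315.2 = 305.2 N·m.
Under the same torque, τ_max = 16T/(πd³) is largest where d is smallest — segment BC (d = 41.6 mm).
τ_max = 16·305.2/(π·(0.0416)³) = 2.159×10^7 Pa.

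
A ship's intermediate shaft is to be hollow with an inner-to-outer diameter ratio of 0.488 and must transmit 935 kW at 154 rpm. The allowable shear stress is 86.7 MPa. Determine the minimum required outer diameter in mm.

ω = 2π·154/60 = 16.13 rad/s, so T = P/ω = 935×10³ / 16.13 = 57980 N·m.
For a hollow shaft with d_i/d_o = 0.488: τ_max = 16T/(π d_o³ (1−k⁴)), so d_o = [16T/(π τ_allow (1−k⁴))]^(1/3) = [16·57980/(π·8.67×10^7·0.9433)]^(1/3) = 0.1534 m.

153 mm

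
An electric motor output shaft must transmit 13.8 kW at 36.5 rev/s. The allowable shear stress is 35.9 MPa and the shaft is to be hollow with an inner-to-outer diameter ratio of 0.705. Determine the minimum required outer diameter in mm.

ω = 2π·36.5 = 229.3 rad/s, so T = P/ω = 13.8×10³ / 229.3 = 60.17 N·m.
For a hollow shaft with d_i/d_o = 0.705: τ_max = 16T/(π d_o³ (1−k⁴)), so d_o = [16T/(π τ_allow (1−k⁴))]^(1/3) = [16·60.17/(π·3.59×10^7·0.7530)]^(1/3) = 0.02246 m.

22.5 mm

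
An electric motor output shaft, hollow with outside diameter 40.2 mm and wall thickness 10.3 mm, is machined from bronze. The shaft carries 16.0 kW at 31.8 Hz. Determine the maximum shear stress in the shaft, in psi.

ω = 2π·31.8 = 199.8 rad/s, so T = P/ω = 16.0×10³ / 199.8 = 80.08 N·m.
J = π(d_o⁴ − d_i⁴)/32 = π(0.0402⁴ − 0.0196⁴)/32 = 2.419×10^-7 m⁴.
τ_max = T·r/J = 80.08 × 0.0201 / 2.419×10^-7 = 6.654×10^6 Pa.

965 psi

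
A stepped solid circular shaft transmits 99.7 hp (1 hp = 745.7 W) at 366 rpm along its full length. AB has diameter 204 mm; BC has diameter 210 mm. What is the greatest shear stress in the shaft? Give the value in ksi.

0.169 ksi

ω = 2π·366/60 = 38.33 rad/s, so T = P/ω = 99.7×745.7 / 38.33 = 1940 N·m.
Under the same torque, τ_max = 16T/(πd³) is largest where d is smallest — segment AB (d = 204 mm).
τ_max = 16·1940/(π·(0.204)³) = 1.164×10^6 Pa.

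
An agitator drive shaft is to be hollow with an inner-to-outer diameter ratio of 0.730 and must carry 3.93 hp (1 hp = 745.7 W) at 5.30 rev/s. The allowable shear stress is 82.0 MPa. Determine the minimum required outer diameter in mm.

ω = 2π·5.30 = 33.30 rad/s, so T = P/ω = 3.93×745.7 / 33.30 = 88.00 N·m.
For a hollow shaft with d_i/d_o = 0.730: τ_max = 16T/(π d_o³ (1−k⁴)), so d_o = [16T/(π τ_allow (1−k⁴))]^(1/3) = [16·88.00/(π·8.20×10^7·0.7160)]^(1/3) = 0.01969 m.

19.7 mm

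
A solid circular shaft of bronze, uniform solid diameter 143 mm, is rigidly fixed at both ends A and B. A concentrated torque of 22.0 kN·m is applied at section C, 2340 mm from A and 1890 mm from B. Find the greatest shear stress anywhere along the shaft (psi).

3070 psi

With uniform GJ and both ends fixed, compatibility θ_AC = θ_CB gives T_A·a = T_B·b, together with T_A + T_B = T₀.
T_A = T₀·b/(a+b) = 22000·1890/4230 = 9830 N·m; T_B = 12170 N·m.
τ in each portion: τ_AC = 1.71×10^7 Pa, τ_CB = 2.12×10^7 Pa; maximum is in CB.
τ_max = T_CB·r/J = 12170·0.0715/4.11×10^-5 = 2.120×10^7 Pa.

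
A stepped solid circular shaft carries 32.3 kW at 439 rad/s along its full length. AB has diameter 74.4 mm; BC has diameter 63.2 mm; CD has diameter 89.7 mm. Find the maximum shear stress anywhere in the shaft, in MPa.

1.48 MPa

ω = 439 rad/s, so T = P/ω = 32.3×10³ / 439.0 = 73.58 N·m.
Under the same torque, τ_max = 16T/(πd³) is largest where d is smallest — segment BC (d = 63.2 mm).
τ_max = 16·73.58/(π·(0.0632)³) = 1.484×10^6 Pa.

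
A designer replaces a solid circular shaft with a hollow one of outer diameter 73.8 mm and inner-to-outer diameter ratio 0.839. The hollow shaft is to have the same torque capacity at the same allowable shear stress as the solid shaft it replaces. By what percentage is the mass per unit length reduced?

53.3 %

Equal τ_max and T ⇒ the solid shaft needs d_s³ = d_o³(1−k⁴), so d_s = 73.8·(1−0.839⁴)^(1/3) = 58.75 mm.
Area ratio A_h/A_s = d_o²(1−k²)/d_s² = (1−k²)/(1−k⁴)^(2/3) = 0.4672.
Mass saving = 1 − 0.4672 = 53.3 %.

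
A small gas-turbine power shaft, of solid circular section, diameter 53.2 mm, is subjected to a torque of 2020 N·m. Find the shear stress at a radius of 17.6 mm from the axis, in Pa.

4.52e7 Pa

J = πd⁴/32 = π(0.0532)⁴/32 = 7.864×10^-7 m⁴.
Shear stress varies linearly with radius: τ = T·r/J = 2020 × 0.0176 / 7.864×10^-7 = 4.521×10^7 Pa.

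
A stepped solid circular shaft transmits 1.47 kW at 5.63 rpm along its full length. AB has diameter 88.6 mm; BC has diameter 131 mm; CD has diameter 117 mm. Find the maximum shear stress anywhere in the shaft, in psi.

2650 psi

ω = 2π·5.63/60 = 0.5896 rad/s, so T = P/ω = 1.47×10³ / 0.5896 = 2493 N·m.
Under the same torque, τ_max = 16T/(πd³) is largest where d is smallest — segment AB (d = 88.6 mm).
τ_max = 16·2493/(π·(0.0886)³) = 1.826×10^7 Pa.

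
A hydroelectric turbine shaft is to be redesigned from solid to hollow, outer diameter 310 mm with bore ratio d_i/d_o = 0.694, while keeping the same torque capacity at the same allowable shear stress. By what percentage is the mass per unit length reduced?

Equal τ_max and T ⇒ the solid shaft needs d_s³ = d_o³(1−k⁴), so d_s = 310·(1−0.694⁴)^(1/3) = 283.9 mm.
Area ratio A_h/A_s = d_o²(1−k²)/d_s² = (1−k²)/(1−k⁴)^(2/3) = 0.6181.
Mass saving = 1 − 0.6181 = 38.2 %.

38.2 %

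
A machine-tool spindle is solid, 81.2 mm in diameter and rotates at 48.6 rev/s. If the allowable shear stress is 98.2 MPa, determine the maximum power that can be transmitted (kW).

J = πd⁴/32 = π(0.0812)⁴/32 = 4.268×10^-6 m⁴.
T_max = τ_allow·J/r = 9.82×10^7 × 4.268×10^-6 / 0.0406 = 10320 N·m.
ω = 2π·48.6 = 305.4 rad/s, so P_max = T_max·ω = 3.152×10^6 W.

3150 kW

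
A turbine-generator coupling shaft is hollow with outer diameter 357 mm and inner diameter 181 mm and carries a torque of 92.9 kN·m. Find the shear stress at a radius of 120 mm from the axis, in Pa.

J = π(d_o⁴ − d_i⁴)/32 = π(0.357⁴ − 0.181⁴)/32 = 1.489×10^-3 m⁴.
Shear stress varies linearly with radius: τ = T·r/J = 92900 × 0.120 / 1.489×10^-3 = 7.485×10^6 Pa.

7.49e6 Pa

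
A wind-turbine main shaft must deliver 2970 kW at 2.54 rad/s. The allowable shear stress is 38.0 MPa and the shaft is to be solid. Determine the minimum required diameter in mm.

ω = 2.54 rad/s, so T = P/ω = 2970×10³ / 2.540 = 1.169e6 N·m.
For a solid shaft τ_max = 16T/(πd³), so d = (16T/(π τ_allow))^(1/3) = (16·1.169e6/(π·3.80×10^7))^(1/3) = 0.5391 m.

539 mm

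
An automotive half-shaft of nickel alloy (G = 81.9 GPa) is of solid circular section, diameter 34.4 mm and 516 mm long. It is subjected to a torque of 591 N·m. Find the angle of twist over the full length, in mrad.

27.1 mrad

J = πd⁴/32 = π(0.0344)⁴/32 = 1.375×10^-7 m⁴.
θ = T·L/(G·J) = 591.0 × 0.516 / (81.9×10⁹ × 1.375×10^-7) = 0.02708 rad.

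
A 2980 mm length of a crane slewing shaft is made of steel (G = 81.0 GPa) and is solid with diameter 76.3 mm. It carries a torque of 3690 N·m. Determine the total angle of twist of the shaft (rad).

J = πd⁴/32 = π(0.0763)⁴/32 = 3.327×10^-6 m⁴.
θ = T·L/(G·J) = 3690 × 2.98 / (81.0×10⁹ × 3.327×10^-6) = 0.04080 rad.

0.0408 rad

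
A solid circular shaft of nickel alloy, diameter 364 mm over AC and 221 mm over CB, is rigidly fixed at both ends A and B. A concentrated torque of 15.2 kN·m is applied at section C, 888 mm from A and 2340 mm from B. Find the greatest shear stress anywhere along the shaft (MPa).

1.53 MPa

Compatibility: T_A·a/J_AC = T_B·b/J_CB with T_A + T_B = T₀.
J_AC = 1.72×10^-3 m⁴, J_CB = 2.34×10^-4 m⁴, so T_A = T₀·(J_AC/a)/((J_AC/a)+(J_CB/b)) = 14450 N·m, T_B = 745.4 N·m.
τ in each portion: τ_AC = 1.53×10^6 Pa, τ_CB = 3.52×10^5 Pa; maximum is in AC.
τ_max = T_AC·r/J = 14450·0.182/1.72×10^-3 = 1.526×10^6 Pa.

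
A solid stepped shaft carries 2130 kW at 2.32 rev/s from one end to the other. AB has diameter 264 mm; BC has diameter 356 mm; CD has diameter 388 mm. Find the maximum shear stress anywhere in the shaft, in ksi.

5.87 ksi

ω = 2π·2.32 = 14.58 rad/s, so T = P/ω = 2130×10³ / 14.58 = 146100 N·m.
Under the same torque, τ_max = 16T/(πd³) is largest where d is smallest — segment AB (d = 264 mm).
τ_max = 16·146100/(π·(0.264)³) = 4.045×10^7 Pa.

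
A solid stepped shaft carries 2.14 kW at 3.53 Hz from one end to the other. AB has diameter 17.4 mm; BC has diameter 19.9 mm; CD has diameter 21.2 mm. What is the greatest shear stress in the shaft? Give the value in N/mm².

ω = 2π·3.53 = 22.18 rad/s, so T = P/ω = 2.14×10³ / 22.18 = 96.48 N·m.
Under the same torque, τ_max = 16T/(πd³) is largest where d is smallest — segment AB (d = 17.4 mm).
τ_max = 16·96.48/(π·(0.0174)³) = 9.328×10^7 Pa.

93.3 N/mm²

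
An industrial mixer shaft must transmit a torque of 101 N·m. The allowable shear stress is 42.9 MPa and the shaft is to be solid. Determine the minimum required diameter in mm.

For a solid shaft τ_max = 16T/(πd³), so d = (16T/(π τ_allow))^(1/3) = (16·101.0/(π·4.29×10^7))^(1/3) = 0.02289 m.

22.9 mm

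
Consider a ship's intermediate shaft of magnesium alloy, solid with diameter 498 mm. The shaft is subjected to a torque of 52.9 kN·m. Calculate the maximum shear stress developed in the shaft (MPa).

2.18 MPa

J = πd⁴/32 = π(0.498)⁴/32 = 6.038×10^-3 m⁴.
τ_max = T·r/J = 52900 × 0.249 / 6.038×10^-3 = 2.181×10^6 Pa.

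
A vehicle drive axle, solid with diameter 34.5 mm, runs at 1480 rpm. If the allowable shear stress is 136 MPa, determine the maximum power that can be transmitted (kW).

170 kW

J = πd⁴/32 = π(0.0345)⁴/32 = 1.391×10^-7 m⁴.
T_max = τ_allow·J/r = 1.36×10^8 × 1.391×10^-7 / 0.0173 = 1097 N·m.
ω = 2π·1480/60 = 155.0 rad/s, so P_max = T_max·ω = 1.699×10^5 W.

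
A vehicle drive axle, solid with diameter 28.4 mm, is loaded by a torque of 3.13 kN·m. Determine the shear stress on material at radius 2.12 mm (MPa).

J = πd⁴/32 = π(0.0284)⁴/32 = 6.387×10^-8 m⁴.
Shear stress varies linearly with radius: τ = T·r/J = 3130 × 0.00212 / 6.387×10^-8 = 1.039×10^8 Pa.

104 MPa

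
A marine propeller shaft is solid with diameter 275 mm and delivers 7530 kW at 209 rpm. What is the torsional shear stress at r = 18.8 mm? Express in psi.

ω = 2π·209/60 = 21.89 rad/s, so T = P/ω = 7530×10³ / 21.89 = 344000 N·m.
J = πd⁴/32 = π(0.275)⁴/32 = 5.615×10^-4 m⁴.
Shear stress varies linearly with radius: τ = T·r/J = 344000 × 0.0188 / 5.615×10^-4 = 1.152×10^7 Pa.

1670 psi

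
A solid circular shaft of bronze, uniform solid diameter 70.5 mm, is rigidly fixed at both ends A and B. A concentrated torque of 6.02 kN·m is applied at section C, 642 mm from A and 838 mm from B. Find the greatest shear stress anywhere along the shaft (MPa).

49.5 MPa

With uniform GJ and both ends fixed, compatibility θ_AC = θ_CB gives T_A·a = T_B·b, together with T_A + T_B = T₀.
T_A = T₀·b/(a+b) = 6020·838/1480 = 3409 N·m; T_B = 2611 N·m.
τ in each portion: τ_AC = 4.95×10^7 Pa, τ_CB = 3.80×10^7 Pa; maximum is in AC.
τ_max = T_AC·r/J = 3409·0.0352/2.43×10^-6 = 4.954×10^7 Pa.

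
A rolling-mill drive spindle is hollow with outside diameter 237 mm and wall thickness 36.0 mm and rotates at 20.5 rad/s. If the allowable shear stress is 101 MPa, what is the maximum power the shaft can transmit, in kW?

4140 kW

J = π(d_o⁴ − d_i⁴)/32 = π(0.237⁴ − 0.165⁴)/32 = 2.370×10^-4 m⁴.
T_max = τ_allow·J/r = 1.01×10^8 × 2.370×10^-4 / 0.118 = 202000 N·m.
ω = 20.5 rad/s, so P_max = T_max·ω = 4.140×10^6 W.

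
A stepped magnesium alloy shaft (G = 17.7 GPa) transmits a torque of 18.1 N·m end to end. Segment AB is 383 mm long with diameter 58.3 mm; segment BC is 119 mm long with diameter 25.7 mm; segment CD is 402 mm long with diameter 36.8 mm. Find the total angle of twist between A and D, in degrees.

J_AB = π(0.0583)⁴/32 = 1.13×10^-6 m⁴; J_BC = π(0.0257)⁴/32 = 4.28×10^-8 m⁴; J_CD = π(0.0368)⁴/32 = 1.80×10^-7 m⁴.
θ = (T/G)·Σ L_i/J_i = (18.10/17.7×10⁹)·(0.383/1.13×10^-6 + 0.119/4.28×10^-8 + 0.402/1.80×10^-7) = 5.470×10^-3 rad.

0.313°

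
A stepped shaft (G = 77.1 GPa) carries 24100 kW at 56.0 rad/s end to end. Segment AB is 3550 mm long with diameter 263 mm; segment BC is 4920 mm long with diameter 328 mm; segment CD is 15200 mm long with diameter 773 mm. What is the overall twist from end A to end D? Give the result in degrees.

3.94°

ω = 56.0 rad/s, so T = P/ω = 24100×10³ / 56.00 = 430400 N·m.
J_AB = π(0.263)⁴/32 = 4.70×10^-4 m⁴; J_BC = π(0.328)⁴/32 = 1.14×10^-3 m⁴; J_CD = π(0.773)⁴/32 = 0.0351 m⁴.
θ = (T/G)·Σ L_i/J_i = (430400/77.1×10⁹)·(3.55/4.70×10^-4 + 4.92/1.14×10^-3 + 15.2/0.0351) = 0.06878 rad.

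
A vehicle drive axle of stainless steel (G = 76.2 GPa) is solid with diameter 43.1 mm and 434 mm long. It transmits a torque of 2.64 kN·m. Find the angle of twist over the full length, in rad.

J = πd⁴/32 = π(0.0431)⁴/32 = 3.388×10^-7 m⁴.
θ = T·L/(G·J) = 2640 × 0.434 / (76.2×10⁹ × 3.388×10^-7) = 0.04438 rad.

0.0444 rad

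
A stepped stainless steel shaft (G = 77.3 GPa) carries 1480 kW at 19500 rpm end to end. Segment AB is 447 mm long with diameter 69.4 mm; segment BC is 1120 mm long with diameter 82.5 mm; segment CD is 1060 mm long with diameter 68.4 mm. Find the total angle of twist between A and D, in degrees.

ω = 2π·19500/60 = 2042 rad/s, so T = P/ω = 1480×10³ / 2042 = 724.8 N·m.
J_AB = π(0.0694)⁴/32 = 2.28×10^-6 m⁴; J_BC = π(0.0825)⁴/32 = 4.55×10^-6 m⁴; J_CD = π(0.0684)⁴/32 = 2.15×10^-6 m⁴.
θ = (T/G)·Σ L_i/J_i = (724.8/77.3×10⁹)·(0.447/2.28×10^-6 + 1.12/4.55×10^-6 + 1.06/2.15×10^-6) = 8.774×10^-3 rad.

0.503°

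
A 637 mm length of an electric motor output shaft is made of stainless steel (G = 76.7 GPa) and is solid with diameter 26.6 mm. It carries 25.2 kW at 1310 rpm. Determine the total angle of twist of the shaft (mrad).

31.0 mrad

ω = 2π·1310/60 = 137.2 rad/s, so T = P/ω = 25.2×10³ / 137.2 = 183.7 N·m.
J = πd⁴/32 = π(0.0266)⁴/32 = 4.915×10^-8 m⁴.
θ = T·L/(G·J) = 183.7 × 0.637 / (76.7×10⁹ × 4.915×10^-8) = 0.03104 rad.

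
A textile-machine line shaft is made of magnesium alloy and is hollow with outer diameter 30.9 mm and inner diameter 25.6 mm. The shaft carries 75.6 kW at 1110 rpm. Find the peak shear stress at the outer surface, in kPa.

212000 kPa

ω = 2π·1110/60 = 116.2 rad/s, so T = P/ω = 75.6×10³ / 116.2 = 650.4 N·m.
J = π(d_o⁴ − d_i⁴)/32 = π(0.0309⁴ − 0.0256⁴)/32 = 4.734×10^-8 m⁴.
τ_max = T·r/J = 650.4 × 0.0154 / 4.734×10^-8 = 2.123×10^8 Pa.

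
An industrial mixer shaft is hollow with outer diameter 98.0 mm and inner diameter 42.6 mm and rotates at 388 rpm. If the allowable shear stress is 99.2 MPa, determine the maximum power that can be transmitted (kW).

J = π(d_o⁴ − d_i⁴)/32 = π(0.0980⁴ − 0.0426⁴)/32 = 8.732×10^-6 m⁴.
T_max = τ_allow·J/r = 9.92×10^7 × 8.732×10^-6 / 0.0490 = 17680 N·m.
ω = 2π·388/60 = 40.63 rad/s, so P_max = T_max·ω = 7.183×10^5 W.

718 kW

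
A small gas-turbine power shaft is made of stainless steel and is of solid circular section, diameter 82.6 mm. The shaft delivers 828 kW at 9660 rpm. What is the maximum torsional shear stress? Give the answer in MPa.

7.40 MPa

ω = 2π·9660/60 = 1012 rad/s, so T = P/ω = 828×10³ / 1012 = 818.5 N·m.
J = πd⁴/32 = π(0.0826)⁴/32 = 4.570×10^-6 m⁴.
τ_max = T·r/J = 818.5 × 0.0413 / 4.570×10^-6 = 7.397×10^6 Pa.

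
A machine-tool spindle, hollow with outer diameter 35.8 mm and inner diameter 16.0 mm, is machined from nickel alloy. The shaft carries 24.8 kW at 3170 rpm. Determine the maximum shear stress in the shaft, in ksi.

ω = 2π·3170/60 = 332.0 rad/s, so T = P/ω = 24.8×10³ / 332.0 = 74.71 N·m.
J = π(d_o⁴ − d_i⁴)/32 = π(0.0358⁴ − 0.0160⁴)/32 = 1.548×10^-7 m⁴.
τ_max = T·r/J = 74.71 × 0.0179 / 1.548×10^-7 = 8.637×10^6 Pa.

1.25 ksi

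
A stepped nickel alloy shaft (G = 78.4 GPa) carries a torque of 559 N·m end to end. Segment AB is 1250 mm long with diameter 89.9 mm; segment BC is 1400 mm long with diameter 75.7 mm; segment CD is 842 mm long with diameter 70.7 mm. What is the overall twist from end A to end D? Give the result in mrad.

6.93 mrad

J_AB = π(0.0899)⁴/32 = 6.41×10^-6 m⁴; J_BC = π(0.0757)⁴/32 = 3.22×10^-6 m⁴; J_CD = π(0.0707)⁴/32 = 2.45×10^-6 m⁴.
θ = (T/G)·Σ L_i/J_i = (559.0/78.4×10⁹)·(1.25/6.41×10^-6 + 1.40/3.22×10^-6 + 0.842/2.45×10^-6) = 6.934×10^-3 rad.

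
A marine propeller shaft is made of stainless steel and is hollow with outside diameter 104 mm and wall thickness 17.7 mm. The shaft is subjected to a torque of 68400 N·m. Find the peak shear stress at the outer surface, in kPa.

J = π(d_o⁴ − d_i⁴)/32 = π(0.104⁴ − 0.0686⁴)/32 = 9.311×10^-6 m⁴.
τ_max = T·r/J = 68400 × 0.0520 / 9.311×10^-6 = 3.820×10^8 Pa.

382000 kPa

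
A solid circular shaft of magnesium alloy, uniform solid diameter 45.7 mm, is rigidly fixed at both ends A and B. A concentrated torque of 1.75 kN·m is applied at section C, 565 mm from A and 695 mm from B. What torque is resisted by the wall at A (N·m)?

965 N·m

With uniform GJ and both ends fixed, compatibility θ_AC = θ_CB gives T_A·a = T_B·b, together with T_A + T_B = T₀.
T_A = T₀·b/(a+b) = 1750·695/1260 = 965.3 N·m; T_B = 784.7 N·m.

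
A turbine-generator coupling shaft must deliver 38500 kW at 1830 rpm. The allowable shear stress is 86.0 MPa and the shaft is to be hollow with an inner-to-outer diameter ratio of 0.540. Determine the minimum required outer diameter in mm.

ω = 2π·1830/60 = 191.6 rad/s, so T = P/ω = 38500×10³ / 191.6 = 200900 N·m.
For a hollow shaft with d_i/d_o = 0.540: τ_max = 16T/(π d_o³ (1−k⁴)), so d_o = [16T/(π τ_allow (1−k⁴))]^(1/3) = [16·200900/(π·8.60×10^7·0.9150)]^(1/3) = 0.2352 m.

235 mm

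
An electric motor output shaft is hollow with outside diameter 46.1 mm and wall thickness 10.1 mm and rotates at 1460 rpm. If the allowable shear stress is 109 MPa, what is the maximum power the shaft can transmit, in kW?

J = π(d_o⁴ − d_i⁴)/32 = π(0.0461⁴ − 0.0259⁴)/32 = 3.992×10^-7 m⁴.
T_max = τ_allow·J/r = 1.09×10^8 × 3.992×10^-7 / 0.0231 = 1888 N·m.
ω = 2π·1460/60 = 152.9 rad/s, so P_max = T_max·ω = 2.886×10^5 W.

289 kW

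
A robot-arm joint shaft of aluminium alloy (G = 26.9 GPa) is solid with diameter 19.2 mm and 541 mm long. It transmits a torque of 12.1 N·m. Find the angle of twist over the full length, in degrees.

1.05°

J = πd⁴/32 = π(0.0192)⁴/32 = 1.334×10^-8 m⁴.
θ = T·L/(G·J) = 12.10 × 0.541 / (26.9×10⁹ × 1.334×10^-8) = 0.01824 rad.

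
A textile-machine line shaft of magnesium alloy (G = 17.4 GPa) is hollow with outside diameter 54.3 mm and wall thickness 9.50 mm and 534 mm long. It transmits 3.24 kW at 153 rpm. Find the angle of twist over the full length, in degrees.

ω = 2π·153/60 = 16.02 rad/s, so T = P/ω = 3.24×10³ / 16.02 = 202.2 N·m.
J = π(d_o⁴ − d_i⁴)/32 = π(0.0543⁴ − 0.0353⁴)/32 = 7.011×10^-7 m⁴.
θ = T·L/(G·J) = 202.2 × 0.534 / (17.4×10⁹ × 7.011×10^-7) = 8.853×10^-3 rad.

0.507°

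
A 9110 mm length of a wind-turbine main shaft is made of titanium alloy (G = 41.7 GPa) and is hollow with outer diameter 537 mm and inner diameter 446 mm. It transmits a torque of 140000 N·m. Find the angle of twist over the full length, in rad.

J = π(d_o⁴ − d_i⁴)/32 = π(0.537⁴ − 0.446⁴)/32 = 4.279×10^-3 m⁴.
θ = T·L/(G·J) = 140000 × 9.11 / (41.7×10⁹ × 4.279×10^-3) = 7.147×10^-3 rad.

0.00715 rad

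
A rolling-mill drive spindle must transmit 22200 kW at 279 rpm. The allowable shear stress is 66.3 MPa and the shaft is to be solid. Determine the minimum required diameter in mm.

ω = 2π·279/60 = 29.22 rad/s, so T = P/ω = 22200×10³ / 29.22 = 759800 N·m.
For a solid shaft τ_max = 16T/(πd³), so d = (16T/(π τ_allow))^(1/3) = (16·759800/(π·6.63×10^7))^(1/3) = 0.3879 m.

388 mm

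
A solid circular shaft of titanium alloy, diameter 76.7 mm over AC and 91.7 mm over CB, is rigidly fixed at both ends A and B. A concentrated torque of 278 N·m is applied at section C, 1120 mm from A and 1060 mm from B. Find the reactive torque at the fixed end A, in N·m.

88.0 N·m

Compatibility: T_A·a/J_AC = T_B·b/J_CB with T_A + T_B = T₀.
J_AC = 3.40×10^-6 m⁴, J_CB = 6.94×10^-6 m⁴, so T_A = T₀·(J_AC/a)/((J_AC/a)+(J_CB/b)) = 88.01 N·m, T_B = 190.0 N·m.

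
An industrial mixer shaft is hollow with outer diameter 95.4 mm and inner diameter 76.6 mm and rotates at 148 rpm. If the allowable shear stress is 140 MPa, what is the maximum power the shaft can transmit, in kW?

216 kW

J = π(d_o⁴ − d_i⁴)/32 = π(0.0954⁴ − 0.0766⁴)/32 = 4.752×10^-6 m⁴.
T_max = τ_allow·J/r = 1.40×10^8 × 4.752×10^-6 / 0.0477 = 13950 N·m.
ω = 2π·148/60 = 15.50 rad/s, so P_max = T_max·ω = 2.162×10^5 W.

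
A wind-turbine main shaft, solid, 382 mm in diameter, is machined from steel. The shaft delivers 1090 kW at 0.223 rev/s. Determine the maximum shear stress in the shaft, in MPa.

ω = 2π·0.223 = 1.401 rad/s, so T = P/ω = 1090×10³ / 1.401 = 777900 N·m.
J = πd⁴/32 = π(0.382)⁴/32 = 2.091×10^-3 m⁴.
τ_max = T·r/J = 777900 × 0.191 / 2.091×10^-3 = 7.108×10^7 Pa.

71.1 MPa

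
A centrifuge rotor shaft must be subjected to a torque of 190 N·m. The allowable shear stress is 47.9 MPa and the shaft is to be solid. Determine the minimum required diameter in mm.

27.2 mm

For a solid shaft τ_max = 16T/(πd³), so d = (16T/(π τ_allow))^(1/3) = (16·190.0/(π·4.79×10^7))^(1/3) = 0.02724 m.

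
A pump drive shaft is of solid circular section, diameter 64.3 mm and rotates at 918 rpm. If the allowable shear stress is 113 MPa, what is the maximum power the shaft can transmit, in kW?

J = πd⁴/32 = π(0.0643)⁴/32 = 1.678×10^-6 m⁴.
T_max = τ_allow·J/r = 1.13×10^8 × 1.678×10^-6 / 0.0321 = 5898 N·m.
ω = 2π·918/60 = 96.13 rad/s, so P_max = T_max·ω = 5.670×10^5 W.

567 kW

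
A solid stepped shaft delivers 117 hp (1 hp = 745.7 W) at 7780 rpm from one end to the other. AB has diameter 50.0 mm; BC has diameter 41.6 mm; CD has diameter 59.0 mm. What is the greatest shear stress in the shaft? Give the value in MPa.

7.58 MPa

ω = 2π·7780/60 = 814.7 rad/s, so T = P/ω = 117×745.7 / 814.7 = 107.1 N·m.
Under the same torque, τ_max = 16T/(πd³) is largest where d is smallest — segment BC (d = 41.6 mm).
τ_max = 16·107.1/(π·(0.0416)³) = 7.576×10^6 Pa.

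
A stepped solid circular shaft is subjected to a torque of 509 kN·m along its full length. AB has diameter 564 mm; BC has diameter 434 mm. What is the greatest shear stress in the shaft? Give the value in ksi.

Under the same torque, τ_max = 16T/(πd³) is largest where d is smallest — segment BC (d = 434 mm).
τ_max = 16·509000/(π·(0.434)³) = 3.171×10^7 Pa.

4.60 ksi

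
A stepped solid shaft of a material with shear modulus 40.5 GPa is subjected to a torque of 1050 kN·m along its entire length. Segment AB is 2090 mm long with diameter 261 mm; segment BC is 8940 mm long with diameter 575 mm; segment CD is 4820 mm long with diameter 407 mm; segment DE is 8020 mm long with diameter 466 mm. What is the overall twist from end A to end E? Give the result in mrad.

J_AB = π(0.261)⁴/32 = 4.56×10^-4 m⁴; J_BC = π(0.575)⁴/32 = 0.0107 m⁴; J_CD = π(0.407)⁴/32 = 2.69×10^-3 m⁴; J_DE = π(0.466)⁴/32 = 4.63×10^-3 m⁴.
θ = (T/G)·Σ L_i/J_i = (1.050e6/40.5×10⁹)·(2.09/4.56×10^-4 + 8.94/0.0107 + 4.82/2.69×10^-3 + 8.02/4.63×10^-3) = 0.2318 rad.

232 mrad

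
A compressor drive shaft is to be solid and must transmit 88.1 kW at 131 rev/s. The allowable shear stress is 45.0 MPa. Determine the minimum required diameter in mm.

ω = 2π·131 = 823.1 rad/s, so T = P/ω = 88.1×10³ / 823.1 = 107.0 N·m.
For a solid shaft τ_max = 16T/(πd³), so d = (16T/(π τ_allow))^(1/3) = (16·107.0/(π·4.50×10^7))^(1/3) = 0.02297 m.

23.0 mm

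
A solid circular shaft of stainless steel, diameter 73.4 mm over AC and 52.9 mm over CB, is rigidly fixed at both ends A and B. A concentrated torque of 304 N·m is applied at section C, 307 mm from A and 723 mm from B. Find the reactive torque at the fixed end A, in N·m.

273 N·m

Compatibility: T_A·a/J_AC = T_B·b/J_CB with T_A + T_B = T₀.
J_AC = 2.85×10^-6 m⁴, J_CB = 7.69×10^-7 m⁴, so T_A = T₀·(J_AC/a)/((J_AC/a)+(J_CB/b)) = 272.8 N·m, T_B = 31.25 N·m.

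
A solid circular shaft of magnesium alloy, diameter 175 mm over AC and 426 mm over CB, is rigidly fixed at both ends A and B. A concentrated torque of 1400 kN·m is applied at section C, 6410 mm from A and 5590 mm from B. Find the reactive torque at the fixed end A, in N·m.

Compatibility: T_A·a/J_AC = T_B·b/J_CB with T_A + T_B = T₀.
J_AC = 9.21×10^-5 m⁴, J_CB = 3.23×10^-3 m⁴, so T_A = T₀·(J_AC/a)/((J_AC/a)+(J_CB/b)) = 33930 N·m, T_B = 1.366e6 N·m.

33900 N·m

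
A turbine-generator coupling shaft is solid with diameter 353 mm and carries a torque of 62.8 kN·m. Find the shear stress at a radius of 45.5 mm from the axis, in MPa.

1.87 MPa

J = πd⁴/32 = π(0.353)⁴/32 = 1.524×10^-3 m⁴.
Shear stress varies linearly with radius: τ = T·r/J = 62800 × 0.0455 / 1.524×10^-3 = 1.874×10^6 Pa.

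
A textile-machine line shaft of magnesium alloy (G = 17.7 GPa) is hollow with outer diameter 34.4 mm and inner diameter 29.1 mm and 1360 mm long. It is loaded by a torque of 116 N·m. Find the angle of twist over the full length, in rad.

0.133 rad

J = π(d_o⁴ − d_i⁴)/32 = π(0.0344⁴ − 0.0291⁴)/32 = 6.708×10^-8 m⁴.
θ = T·L/(G·J) = 116.0 × 1.36 / (17.7×10⁹ × 6.708×10^-8) = 0.1329 rad.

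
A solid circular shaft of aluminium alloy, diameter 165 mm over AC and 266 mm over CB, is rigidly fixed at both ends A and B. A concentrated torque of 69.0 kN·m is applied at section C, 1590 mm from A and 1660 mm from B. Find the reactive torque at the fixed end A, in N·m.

Compatibility: T_A·a/J_AC = T_B·b/J_CB with T_A + T_B = T₀.
J_AC = 7.28×10^-5 m⁴, J_CB = 4.92×10^-4 m⁴, so T_A = T₀·(J_AC/a)/((J_AC/a)+(J_CB/b)) = 9237 N·m, T_B = 59760 N·m.

9240 N·m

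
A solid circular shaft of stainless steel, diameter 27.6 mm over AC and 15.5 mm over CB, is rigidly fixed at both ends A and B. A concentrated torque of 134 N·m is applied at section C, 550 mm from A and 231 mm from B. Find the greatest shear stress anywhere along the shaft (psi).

Compatibility: T_A·a/J_AC = T_B·b/J_CB with T_A + T_B = T₀.
J_AC = 5.70×10^-8 m⁴, J_CB = 5.67×10^-9 m⁴, so T_A = T₀·(J_AC/a)/((J_AC/a)+(J_CB/b)) = 108.3 N·m, T_B = 25.66 N·m.
τ in each portion: τ_AC = 2.62×10^7 Pa, τ_CB = 3.51×10^7 Pa; maximum is in CB.
τ_max = T_CB·r/J = 25.66·0.00775/5.67×10^-9 = 3.509×10^7 Pa.

5090 psi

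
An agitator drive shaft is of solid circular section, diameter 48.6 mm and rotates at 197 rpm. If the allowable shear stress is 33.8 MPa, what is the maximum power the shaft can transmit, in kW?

15.7 kW

J = πd⁴/32 = π(0.0486)⁴/32 = 5.477×10^-7 m⁴.
T_max = τ_allow·J/r = 3.38×10^7 × 5.477×10^-7 / 0.0243 = 761.8 N·m.
ω = 2π·197/60 = 20.63 rad/s, so P_max = T_max·ω = 1.572×10^4 W.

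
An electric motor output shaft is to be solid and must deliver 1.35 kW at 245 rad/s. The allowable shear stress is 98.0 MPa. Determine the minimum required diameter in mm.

6.59 mm

ω = 245 rad/s, so T = P/ω = 1.35×10³ / 245.0 = 5.510 N·m.
For a solid shaft τ_max = 16T/(πd³), so d = (16T/(π τ_allow))^(1/3) = (16·5.510/(π·9.80×10^7))^(1/3) = 0.006591 m.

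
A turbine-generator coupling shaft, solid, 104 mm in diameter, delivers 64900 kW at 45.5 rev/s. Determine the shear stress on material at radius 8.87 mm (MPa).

175 MPa

ω = 2π·45.5 = 285.9 rad/s, so T = P/ω = 64900×10³ / 285.9 = 227000 N·m.
J = πd⁴/32 = π(0.104)⁴/32 = 1.149×10^-5 m⁴.
Shear stress varies linearly with radius: τ = T·r/J = 227000 × 0.00887 / 1.149×10^-5 = 1.753×10^8 Pa.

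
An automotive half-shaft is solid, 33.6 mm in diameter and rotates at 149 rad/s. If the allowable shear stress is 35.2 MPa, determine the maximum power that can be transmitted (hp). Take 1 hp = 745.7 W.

52.4 hp

J = πd⁴/32 = π(0.0336)⁴/32 = 1.251×10^-7 m⁴.
T_max = τ_allow·J/r = 3.52×10^7 × 1.251×10^-7 / 0.0168 = 262.2 N·m.
ω = 149 rad/s, so P_max = T_max·ω = 3.906×10^4 W.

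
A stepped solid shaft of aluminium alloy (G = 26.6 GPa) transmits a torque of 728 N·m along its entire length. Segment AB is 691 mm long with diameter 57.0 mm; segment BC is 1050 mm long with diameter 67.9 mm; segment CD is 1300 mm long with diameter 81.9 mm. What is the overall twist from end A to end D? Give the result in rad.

0.0401 rad

J_AB = π(0.0570)⁴/32 = 1.04×10^-6 m⁴; J_BC = π(0.0679)⁴/32 = 2.09×10^-6 m⁴; J_CD = π(0.0819)⁴/32 = 4.42×10^-6 m⁴.
θ = (T/G)·Σ L_i/J_i = (728.0/26.6×10⁹)·(0.691/1.04×10^-6 + 1.05/2.09×10^-6 + 1.30/4.42×10^-6) = 0.04007 rad.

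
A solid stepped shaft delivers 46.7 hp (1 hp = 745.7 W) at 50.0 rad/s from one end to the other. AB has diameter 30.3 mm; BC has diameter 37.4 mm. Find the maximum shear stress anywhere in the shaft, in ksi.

ω = 50.0 rad/s, so T = P/ω = 46.7×745.7 / 50.00 = 696.5 N·m.
Under the same torque, τ_max = 16T/(πd³) is largest where d is smallest — segment AB (d = 30.3 mm).
τ_max = 16·696.5/(π·(0.0303)³) = 1.275×10^8 Pa.

18.5 ksi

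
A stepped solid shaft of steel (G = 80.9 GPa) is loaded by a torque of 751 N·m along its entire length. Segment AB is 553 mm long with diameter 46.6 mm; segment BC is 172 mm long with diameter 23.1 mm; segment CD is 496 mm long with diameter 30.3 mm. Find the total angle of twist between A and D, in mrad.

124 mrad

J_AB = π(0.0466)⁴/32 = 4.63×10^-7 m⁴; J_BC = π(0.0231)⁴/32 = 2.80×10^-8 m⁴; J_CD = π(0.0303)⁴/32 = 8.28×10^-8 m⁴.
θ = (T/G)·Σ L_i/J_i = (751.0/80.9×10⁹)·(0.553/4.63×10^-7 + 0.172/2.80×10^-8 + 0.496/8.28×10^-8) = 0.1238 rad.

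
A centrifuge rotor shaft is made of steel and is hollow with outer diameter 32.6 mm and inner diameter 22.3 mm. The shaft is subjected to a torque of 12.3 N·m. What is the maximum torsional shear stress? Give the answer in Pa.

2.31e6 Pa

J = π(d_o⁴ − d_i⁴)/32 = π(0.0326⁴ − 0.0223⁴)/32 = 8.661×10^-8 m⁴.
τ_max = T·r/J = 12.30 × 0.0163 / 8.661×10^-8 = 2.315×10^6 Pa.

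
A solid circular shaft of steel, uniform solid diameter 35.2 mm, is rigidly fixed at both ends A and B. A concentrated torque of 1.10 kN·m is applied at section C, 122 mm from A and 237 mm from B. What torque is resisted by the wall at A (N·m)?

726 N·m

With uniform GJ and both ends fixed, compatibility θ_AC = θ_CB gives T_A·a = T_B·b, together with T_A + T_B = T₀.
T_A = T₀·b/(a+b) = 1100·237/359.0 = 726.2 N·m; T_B = 373.8 N·m.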